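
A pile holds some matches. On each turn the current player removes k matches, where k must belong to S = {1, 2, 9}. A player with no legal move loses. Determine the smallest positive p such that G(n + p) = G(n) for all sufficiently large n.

10

n :  0  1  2  3  4  5  6  7  8  9 10 11 12 13 14 15 16 17 18 19 20 21
G :  0  1  2  0  1  2  0  1  2  3  0  1  2  0  1  2  0  1  2  3  0  1
G(n+10) = G(n) holds for n = 0,…,8 (a full window of length max(S) = 9), so the sequence is purely periodic with period 10.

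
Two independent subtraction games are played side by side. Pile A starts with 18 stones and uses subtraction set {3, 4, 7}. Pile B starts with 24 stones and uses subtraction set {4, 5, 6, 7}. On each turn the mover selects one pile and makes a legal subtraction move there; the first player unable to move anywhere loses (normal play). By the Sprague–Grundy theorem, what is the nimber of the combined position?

2

Pile A, S = {3, 4, 7}:
n :  0  1  2  3  4  5  6  7  8  9 10 11 12 13 14 15 16 17 18
G :  0  0  0  1  1  1  2  2  2  3  0  0  0  1  1  1  2  2  2
G_A(18) = 2.
Pile B, S = {4, 5, 6, 7}:
G(0) = 0
G(1) = mex{} = 0
G(2) = mex{} = 0
G(3) = mex{} = 0
G(4) = mex{0} = 1
G(5) = mex{0,0} = 1
G(6) = mex{0,0,0} = 1
G(7) = mex{0,0,0,0} = 1
G(8) = mex{1,0,0,0} = 2
G(9) = mex{1,1,0,0} = 2
G(10) = mex{1,1,1,0} = 2
G(11) = mex{1,1,1,1} = 0
G(12) = mex{2,1,1,1} = 0
G(13) = mex{2,2,1,1} = 0
G(14) = mex{2,2,2,1} = 0
G(15) = mex{0,2,2,2} = 1
G(16) = mex{0,0,2,2} = 1
G(17) = mex{0,0,0,2} = 1
G(18) = mex{0,0,0,0} = 1
G(19) = mex{1,0,0,0} = 2
G(20) = mex{1,1,0,0} = 2
G(21) = mex{1,1,1,0} = 2
G(22) = mex{1,1,1,1} = 0
G(23) = mex{2,1,1,1} = 0
G(24) = mex{2,2,1,1} = 0
G_B(24) = 0.
Combined Grundy value = 2 ⊕ 0 = 2.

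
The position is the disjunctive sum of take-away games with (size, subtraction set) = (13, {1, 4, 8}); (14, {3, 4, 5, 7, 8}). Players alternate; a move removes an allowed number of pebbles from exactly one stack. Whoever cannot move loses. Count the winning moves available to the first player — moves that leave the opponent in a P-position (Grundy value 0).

Stack A, S = {1, 4, 8}:
n :  0  1  2  3  4  5  6  7  8  9 10 11 12 13
G :  0  1  0  1  2  0  1  0  1  2  3  2  0  1
G_A(13) = 1.
Stack B, S = {3, 4, 5, 7, 8}:
n :  0  1  2  3  4  5  6  7  8  9 10 11 12 13 14
G :  0  0  0  1  1  1  2  2  2  3  3  0  0  0  1
G_B(14) = 1.
Combined Grundy value = 1 ⊕ 1 = 0.
A winning move leaves total XOR = 0, i.e. changes one component's Grundy value g to g ⊕ X where X is the current total.
Stack A: target g' = 1⊕0 = 1, but every legal move changes the Grundy value (mex property), so 0 moves.
Stack B: target g' = 1⊕0 = 1, but every legal move changes the Grundy value (mex property), so 0 moves.

0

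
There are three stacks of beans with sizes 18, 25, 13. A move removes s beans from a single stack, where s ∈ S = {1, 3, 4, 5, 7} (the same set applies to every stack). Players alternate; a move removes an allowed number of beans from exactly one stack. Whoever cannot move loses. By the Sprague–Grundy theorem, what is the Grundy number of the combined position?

2

All stacks use S = {1, 3, 4, 5, 7}:
n :  0  1  2  3  4  5  6  7  8  9 10 11 12 13 14 15 16 17 18 19 20 21 22 23 24 25
G :  0  1  0  1  2  3  2  3  0  1  0  1  2  3  2  3  0  1  0  1  2  3  2  3  0  1
Stack A: G(18) = 0.
Stack B: G(25) = 1.
Stack C: G(13) = 3.
Combined Grundy value = 0 ⊕ 1 ⊕ 3 = 2.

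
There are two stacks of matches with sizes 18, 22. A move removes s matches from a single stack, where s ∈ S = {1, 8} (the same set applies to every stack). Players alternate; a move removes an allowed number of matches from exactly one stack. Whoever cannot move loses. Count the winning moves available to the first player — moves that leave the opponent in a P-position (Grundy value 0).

0

All stacks use S = {1, 8}:
n :  0  1  2  3  4  5  6  7  8  9 10 11 12 13 14 15 16 17 18 19 20 21 22
G :  0  1  0  1  0  1  0  1  2  0  1  0  1  0  1  0  1  2  0  1  0  1  0
Stack A: G(18) = 0.
Stack B: G(22) = 0.
Combined Grundy value = 0 ⊕ 0 = 0.
A winning move leaves total XOR = 0, i.e. changes one component's Grundy value g to g ⊕ X where X is the current total.
Stack A: target g' = 0⊕0 = 0, but every legal move changes the Grundy value (mex property), so 0 moves.
Stack B: target g' = 0⊕0 = 0, but every legal move changes the Grundy value (mex property), so 0 moves.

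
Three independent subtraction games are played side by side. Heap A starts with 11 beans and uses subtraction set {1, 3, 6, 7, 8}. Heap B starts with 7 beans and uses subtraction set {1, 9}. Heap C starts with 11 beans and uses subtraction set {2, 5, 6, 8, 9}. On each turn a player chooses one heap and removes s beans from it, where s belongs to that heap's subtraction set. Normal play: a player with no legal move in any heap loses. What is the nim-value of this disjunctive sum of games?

Heap A, S = {1, 3, 6, 7, 8}:
n :  0  1  2  3  4  5  6  7  8  9 10 11
G :  0  1  0  1  0  1  2  3  2  3  2  3
G_A(11) = 3.
Heap B, S = {1, 9}:
G(0) = 0
G(1) = mex{0} = 1
G(2) = mex{1} = 0
G(3) = mex{0} = 1
G(4) = mex{1} = 0
G(5) = mex{0} = 1
G(6) = mex{1} = 0
G(7) = mex{0} = 1
G_B(7) = 1.
Heap C, S = {2, 5, 6, 8, 9}:
G(0) = 0
G(1) = mex{} = 0
G(2) = mex{0} = 1
G(3) = mex{0} = 1
G(4) = mex{1} = 0
G(5) = mex{1,0} = 2
G(6) = mex{0,0,0} = 1
G(7) = mex{2,1,0} = 3
G(8) = mex{1,1,1,0} = 2
G(9) = mex{3,0,1,0,0} = 2
G(10) = mex{2,2,0,1,0} = 3
G(11) = mex{2,1,2,1,1} = 0
G_C(11) = 0.
Combined Grundy value = 3 ⊕ 1 ⊕ 0 = 2.

2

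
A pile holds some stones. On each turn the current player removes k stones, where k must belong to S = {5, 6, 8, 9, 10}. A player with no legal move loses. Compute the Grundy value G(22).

G(0) = 0
G(1) = mex{} = 0
G(2) = mex{} = 0
G(3) = mex{} = 0
G(4) = mex{} = 0
G(5) = mex{0} = 1
G(6) = mex{0,0} = 1
G(7) = mex{0,0} = 1
G(8) = mex{0,0,0} = 1
G(9) = mex{0,0,0,0} = 1
G(10) = mex{1,0,0,0,0} = 2
G(11) = mex{1,1,0,0,0} = 2
G(12) = mex{1,1,0,0,0} = 2
G(13) = mex{1,1,1,0,0} = 2
G(14) = mex{1,1,1,1,0} = 2
G(15) = mex{2,1,1,1,1} = 0
G(16) = mex{2,2,1,1,1} = 0
G(17) = mex{2,2,1,1,1} = 0
G(18) = mex{2,2,2,1,1} = 0
G(19) = mex{2,2,2,2,1} = 0
G(20) = mex{0,2,2,2,2} = 1
G(21) = mex{0,0,2,2,2} = 1
G(22) = mex{0,0,2,2,2} = 1

1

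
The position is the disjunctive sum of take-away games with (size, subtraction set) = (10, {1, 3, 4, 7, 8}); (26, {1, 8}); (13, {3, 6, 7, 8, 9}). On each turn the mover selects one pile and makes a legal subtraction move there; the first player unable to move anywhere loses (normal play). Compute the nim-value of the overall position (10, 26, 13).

Pile A, S = {1, 3, 4, 7, 8}:
G(0) = 0
G(1) = mex{0} = 1
G(2) = mex{1} = 0
G(3) = mex{0,0} = 1
G(4) = mex{1,1,0} = 2
G(5) = mex{2,0,1} = 3
G(6) = mex{3,1,0} = 2
G(7) = mex{2,2,1,0} = 3
G(8) = mex{3,3,2,1,0} = 4
G(9) = mex{4,2,3,0,1} = 5
G(10) = mex{5,3,2,1,0} = 4
G_A(10) = 4.
Pile B, S = {1, 8}:
n :  0  1  2  3  4  5  6  7  8  9 10 11 12 13 14 15 16 17 18 19 20 21 22 23 24 25 26
G :  0  1  0  1  0  1  0  1  2  0  1  0  1  0  1  0  1  2  0  1  0  1  0  1  0  1  2
G_B(26) = 2.
Pile C, S = {3, 6, 7, 8, 9}:
n :  0  1  2  3  4  5  6  7  8  9 10 11 12 13
G :  0  0  0  1  1  1  2  2  2  3  3  3  0  0
G_C(13) = 0.
Combined Grundy value = 4 ⊕ 2 ⊕ 0 = 6.

6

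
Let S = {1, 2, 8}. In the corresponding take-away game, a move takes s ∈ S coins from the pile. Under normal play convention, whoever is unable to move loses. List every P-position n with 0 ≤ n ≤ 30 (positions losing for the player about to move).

0, 3, 6, 9, 12, 15, 18, 21, 24, 27, 30

G(0) = 0
G(1) = mex{0} = 1
G(2) = mex{1,0} = 2
G(3) = mex{2,1} = 0
G(4) = mex{0,2} = 1
G(5) = mex{1,0} = 2
G(6) = mex{2,1} = 0
G(7) = mex{0,2} = 1
G(8) = mex{1,0,0} = 2
G(9) = mex{2,1,1} = 0
G(10) = mex{0,2,2} = 1
G(11) = mex{1,0,0} = 2
G(12) = mex{2,1,1} = 0
G(13) = mex{0,2,2} = 1
G(14) = mex{1,0,0} = 2
G(15) = mex{2,1,1} = 0
G(16) = mex{0,2,2} = 1
G(17) = mex{1,0,0} = 2
G(18) = mex{2,1,1} = 0
G(19) = mex{0,2,2} = 1
G(20) = mex{1,0,0} = 2
G(21) = mex{2,1,1} = 0
G(22) = mex{0,2,2} = 1
G(23) = mex{1,0,0} = 2
G(24) = mex{2,1,1} = 0
G(25) = mex{0,2,2} = 1
G(26) = mex{1,0,0} = 2
G(27) = mex{2,1,1} = 0
G(28) = mex{0,2,2} = 1
G(29) = mex{1,0,0} = 2
G(30) = mex{2,1,1} = 0
P-positions are exactly the n with G(n) = 0.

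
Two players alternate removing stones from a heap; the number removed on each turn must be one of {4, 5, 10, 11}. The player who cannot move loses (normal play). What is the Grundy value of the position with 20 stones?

1

G(0) = 0
G(1) = mex{} = 0
G(2) = mex{} = 0
G(3) = mex{} = 0
G(4) = mex{0} = 1
G(5) = mex{0,0} = 1
G(6) = mex{0,0} = 1
G(7) = mex{0,0} = 1
G(8) = mex{1,0} = 2
G(9) = mex{1,1} = 0
G(10) = mex{1,1,0} = 2
G(11) = mex{1,1,0,0} = 2
G(12) = mex{2,1,0,0} = 3
G(13) = mex{0,2,0,0} = 1
G(14) = mex{2,0,1,0} = 3
G(15) = mex{2,2,1,1} = 0
G(16) = mex{3,2,1,1} = 0
G(17) = mex{1,3,1,1} = 0
G(18) = mex{3,1,2,1} = 0
G(19) = mex{0,3,0,2} = 1
G(20) = mex{0,0,2,0} = 1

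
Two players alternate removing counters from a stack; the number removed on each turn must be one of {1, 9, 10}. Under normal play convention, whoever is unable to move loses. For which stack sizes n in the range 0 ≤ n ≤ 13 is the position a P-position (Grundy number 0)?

0, 2, 4, 6, 8

n :  0  1  2  3  4  5  6  7  8  9 10 11 12 13
G :  0  1  0  1  0  1  0  1  0  1  2  3  2  3
P-positions are exactly the n with G(n) = 0.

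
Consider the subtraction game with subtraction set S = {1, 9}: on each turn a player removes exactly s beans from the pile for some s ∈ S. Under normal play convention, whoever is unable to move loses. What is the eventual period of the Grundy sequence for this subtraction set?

2

n :  0  1  2  3  4  5  6  7  8  9 10 11 12 13 14
G :  0  1  0  1  0  1  0  1  0  1  0  1  0  1  0
G(n+2) = G(n) holds for n = 0,…,8 (a full window of length max(S) = 9), so the sequence is purely periodic with period 2.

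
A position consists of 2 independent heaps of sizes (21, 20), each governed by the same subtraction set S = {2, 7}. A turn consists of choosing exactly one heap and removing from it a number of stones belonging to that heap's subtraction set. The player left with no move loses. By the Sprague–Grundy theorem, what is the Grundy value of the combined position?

0

All heaps use S = {2, 7}:
G(0) = 0
G(1) = mex{} = 0
G(2) = mex{0} = 1
G(3) = mex{0} = 1
G(4) = mex{1} = 0
G(5) = mex{1} = 0
G(6) = mex{0} = 1
G(7) = mex{0,0} = 1
G(8) = mex{1,0} = 2
G(9) = mex{1,1} = 0
G(10) = mex{2,1} = 0
G(11) = mex{0,0} = 1
G(12) = mex{0,0} = 1
G(13) = mex{1,1} = 0
G(14) = mex{1,1} = 0
G(15) = mex{0,2} = 1
G(16) = mex{0,0} = 1
G(17) = mex{1,0} = 2
G(18) = mex{1,1} = 0
G(19) = mex{2,1} = 0
G(20) = mex{0,0} = 1
G(21) = mex{0,0} = 1
Heap A: G(21) = 1.
Heap B: G(20) = 1.
Combined Grundy value = 1 ⊕ 1 = 0.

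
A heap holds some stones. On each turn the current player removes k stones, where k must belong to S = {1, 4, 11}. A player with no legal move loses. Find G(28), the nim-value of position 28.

G(0) = 0
G(1) = mex{0} = 1
G(2) = mex{1} = 0
G(3) = mex{0} = 1
G(4) = mex{1,0} = 2
G(5) = mex{2,1} = 0
G(6) = mex{0,0} = 1
G(7) = mex{1,1} = 0
G(8) = mex{0,2} = 1
G(9) = mex{1,0} = 2
G(10) = mex{2,1} = 0
G(11) = mex{0,0,0} = 1
G(12) = mex{1,1,1} = 0
G(13) = mex{0,2,0} = 1
G(14) = mex{1,0,1} = 2
G(15) = mex{2,1,2} = 0
G(16) = mex{0,0,0} = 1
G(17) = mex{1,1,1} = 0
G(18) = mex{0,2,0} = 1
G(19) = mex{1,0,1} = 2
G(20) = mex{2,1,2} = 0
G(21) = mex{0,0,0} = 1
G(22) = mex{1,1,1} = 0
G(23) = mex{0,2,0} = 1
G(24) = mex{1,0,1} = 2
G(25) = mex{2,1,2} = 0
G(26) = mex{0,0,0} = 1
G(27) = mex{1,1,1} = 0
G(28) = mex{0,2,0} = 1

1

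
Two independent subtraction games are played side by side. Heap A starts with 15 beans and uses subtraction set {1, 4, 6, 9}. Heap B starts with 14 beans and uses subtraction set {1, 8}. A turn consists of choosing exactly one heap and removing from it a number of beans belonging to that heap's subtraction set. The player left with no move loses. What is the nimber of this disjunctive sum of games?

Heap A, S = {1, 4, 6, 9}:
G(0) = 0
G(1) = mex{0} = 1
G(2) = mex{1} = 0
G(3) = mex{0} = 1
G(4) = mex{1,0} = 2
G(5) = mex{2,1} = 0
G(6) = mex{0,0,0} = 1
G(7) = mex{1,1,1} = 0
G(8) = mex{0,2,0} = 1
G(9) = mex{1,0,1,0} = 2
G(10) = mex{2,1,2,1} = 0
G(11) = mex{0,0,0,0} = 1
G(12) = mex{1,1,1,1} = 0
G(13) = mex{0,2,0,2} = 1
G(14) = mex{1,0,1,0} = 2
G(15) = mex{2,1,2,1} = 0
G_A(15) = 0.
Heap B, S = {1, 8}:
n :  0  1  2  3  4  5  6  7  8  9 10 11 12 13 14
G :  0  1  0  1  0  1  0  1  2  0  1  0  1  0  1
G_B(14) = 1.
Combined Grundy value = 0 ⊕ 1 = 1.

1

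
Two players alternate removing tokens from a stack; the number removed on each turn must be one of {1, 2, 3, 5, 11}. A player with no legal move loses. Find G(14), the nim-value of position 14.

2

n :  0  1  2  3  4  5  6  7  8  9 10 11 12 13 14
G :  0  1  2  3  0  1  2  3  0  1  2  3  0  1  2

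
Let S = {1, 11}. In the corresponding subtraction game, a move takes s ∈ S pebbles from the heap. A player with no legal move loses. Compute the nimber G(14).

G(0) = 0
G(1) = mex{0} = 1
G(2) = mex{1} = 0
G(3) = mex{0} = 1
G(4) = mex{1} = 0
G(5) = mex{0} = 1
G(6) = mex{1} = 0
G(7) = mex{0} = 1
G(8) = mex{1} = 0
G(9) = mex{0} = 1
G(10) = mex{1} = 0
G(11) = mex{0,0} = 1
G(12) = mex{1,1} = 0
G(13) = mex{0,0} = 1
G(14) = mex{1,1} = 0

0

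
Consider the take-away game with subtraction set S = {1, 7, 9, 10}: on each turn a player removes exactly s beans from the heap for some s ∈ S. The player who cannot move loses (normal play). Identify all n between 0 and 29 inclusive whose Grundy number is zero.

0, 2, 4, 6, 8, 19, 21, 23, 25, 27

n :  0  1  2  3  4  5  6  7  8  9 10 11 12 13 14 15 16 17 18 19 20 21 22 23 24 25 26 27 28 29
G :  0  1  0  1  0  1  0  1  0  1  2  3  2  3  2  3  2  3  2  0  1  0  1  0  1  0  1  0  1  2
P-positions are exactly the n with G(n) = 0.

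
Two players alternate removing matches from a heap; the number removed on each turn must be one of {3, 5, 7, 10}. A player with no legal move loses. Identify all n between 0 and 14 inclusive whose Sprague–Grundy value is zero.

0, 1, 2, 13, 14

n :  0  1  2  3  4  5  6  7  8  9 10 11 12 13 14
G :  0  0  0  1  1  1  2  2  2  3  3  3  4  0  0
P-positions are exactly the n with G(n) = 0.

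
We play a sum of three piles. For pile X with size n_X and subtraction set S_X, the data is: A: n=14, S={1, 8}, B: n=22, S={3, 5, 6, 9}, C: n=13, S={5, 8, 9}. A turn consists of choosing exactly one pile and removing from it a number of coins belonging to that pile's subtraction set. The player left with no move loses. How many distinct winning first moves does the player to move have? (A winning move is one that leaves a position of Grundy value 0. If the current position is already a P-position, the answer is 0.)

0

Pile A, S = {1, 8}:
n :  0  1  2  3  4  5  6  7  8  9 10 11 12 13 14
G :  0  1  0  1  0  1  0  1  2  0  1  0  1  0  1
G_A(14) = 1.
Pile B, S = {3, 5, 6, 9}:
n :  0  1  2  3  4  5  6  7  8  9 10 11 12 13 14 15 16 17 18 19 20 21 22
G :  0  0  0  1  1  1  2  2  2  3  3  3  0  0  0  1  1  1  2  2  2  3  3
G_B(22) = 3.
Pile C, S = {5, 8, 9}:
n :  0  1  2  3  4  5  6  7  8  9 10 11 12 13
G :  0  0  0  0  0  1  1  1  1  1  2  2  2  2
G_C(13) = 2.
Combined Grundy value = 1 ⊕ 3 ⊕ 2 = 0.
A winning move leaves total XOR = 0, i.e. changes one component's Grundy value g to g ⊕ X where X is the current total.
Pile A: target g' = 1⊕0 = 1, but every legal move changes the Grundy value (mex property), so 0 moves.
Pile B: target g' = 3⊕0 = 3, but every legal move changes the Grundy value (mex property), so 0 moves.
Pile C: target g' = 2⊕0 = 2, but every legal move changes the Grundy value (mex property), so 0 moves.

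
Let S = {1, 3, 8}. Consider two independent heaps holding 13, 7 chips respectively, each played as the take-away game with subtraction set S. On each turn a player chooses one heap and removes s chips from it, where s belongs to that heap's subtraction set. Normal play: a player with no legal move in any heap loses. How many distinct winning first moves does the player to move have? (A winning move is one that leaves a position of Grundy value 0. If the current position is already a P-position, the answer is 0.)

All heaps use S = {1, 3, 8}:
n :  0  1  2  3  4  5  6  7  8  9 10 11 12 13
G :  0  1  0  1  0  1  0  1  2  3  2  0  1  0
Heap A: G(13) = 0.
Heap B: G(7) = 1.
Combined Grundy value = 0 ⊕ 1 = 1.
A winning move leaves total XOR = 0, i.e. changes one component's Grundy value g to g ⊕ X where X is the current total.
Heap A: need g' = 0⊕1 = 1. Options: 13−1→G=1, 13−3→G=2, 13−8→G=1. Hits: 2.
Heap B: need g' = 1⊕1 = 0. Options: 7−1→G=0, 7−3→G=0. Hits: 2.

4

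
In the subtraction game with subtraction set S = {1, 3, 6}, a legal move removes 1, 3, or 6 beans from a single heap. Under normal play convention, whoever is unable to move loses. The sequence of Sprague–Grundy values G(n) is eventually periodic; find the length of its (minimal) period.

n :  0  1  2  3  4  5  6  7  8  9 10 11 12 13 14 15 16 17 18 19
G :  0  1  0  1  0  1  2  3  2  0  1  0  1  0  1  2  3  2  0  1
G(n+9) = G(n) holds for n = 0,…,5 (a full window of length max(S) = 6), so the sequence is purely periodic with period 9.

9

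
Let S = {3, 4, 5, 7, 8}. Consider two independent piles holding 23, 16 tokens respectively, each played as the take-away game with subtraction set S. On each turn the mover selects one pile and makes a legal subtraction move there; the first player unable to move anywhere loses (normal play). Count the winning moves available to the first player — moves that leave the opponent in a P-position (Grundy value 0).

All piles use S = {3, 4, 5, 7, 8}:
G(0) = 0
G(1) = mex{} = 0
G(2) = mex{} = 0
G(3) = mex{0} = 1
G(4) = mex{0,0} = 1
G(5) = mex{0,0,0} = 1
G(6) = mex{1,0,0} = 2
G(7) = mex{1,1,0,0} = 2
G(8) = mex{1,1,1,0,0} = 2
G(9) = mex{2,1,1,0,0} = 3
G(10) = mex{2,2,1,1,0} = 3
G(11) = mex{2,2,2,1,1} = 0
G(12) = mex{3,2,2,1,1} = 0
G(13) = mex{3,3,2,2,1} = 0
G(14) = mex{0,3,3,2,2} = 1
G(15) = mex{0,0,3,2,2} = 1
G(16) = mex{0,0,0,3,2} = 1
G(17) = mex{1,0,0,3,3} = 2
G(18) = mex{1,1,0,0,3} = 2
G(19) = mex{1,1,1,0,0} = 2
G(20) = mex{2,1,1,0,0} = 3
G(21) = mex{2,2,1,1,0} = 3
G(22) = mex{2,2,2,1,1} = 0
G(23) = mex{3,2,2,1,1} = 0
Pile A: G(23) = 0.
Pile B: G(16) = 1.
Combined Grundy value = 0 ⊕ 1 = 1.
A winning move leaves total XOR = 0, i.e. changes one component's Grundy value g to g ⊕ X where X is the current total.
Pile A: need g' = 0⊕1 = 1. Options: 23−3→G=3, 23−4→G=2, 23−5→G=2, 23−7→G=1, 23−8→G=1. Hits: 2.
Pile B: need g' = 1⊕1 = 0. Options: 16−3→G=0, 16−4→G=0, 16−5→G=0, 16−7→G=3, 16−8→G=2. Hits: 3.

5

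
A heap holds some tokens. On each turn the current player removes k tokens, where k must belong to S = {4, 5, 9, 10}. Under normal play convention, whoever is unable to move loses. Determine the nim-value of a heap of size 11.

n :  0  1  2  3  4  5  6  7  8  9 10 11
G :  0  0  0  0  1  1  1  1  2  2  2  2

2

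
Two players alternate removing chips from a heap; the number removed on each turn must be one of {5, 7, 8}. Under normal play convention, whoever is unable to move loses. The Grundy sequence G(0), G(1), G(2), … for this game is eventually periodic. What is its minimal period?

13

n :  0  1  2  3  4  5  6  7  8  9 10 11 12 13 14 15 16 17 18 19 20 21 22 23 24 25 26 27
G :  0  0  0  0  0  1  1  1  1  1  2  2  2  0  0  0  0  0  1  1  1  1  1  2  2  2  0  0
G(n+13) = G(n) holds for n = 0,…,7 (a full window of length max(S) = 8), so the sequence is purely periodic with period 13.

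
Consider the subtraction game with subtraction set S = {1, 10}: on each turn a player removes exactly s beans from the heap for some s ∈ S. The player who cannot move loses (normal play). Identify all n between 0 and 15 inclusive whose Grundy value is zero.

n :  0  1  2  3  4  5  6  7  8  9 10 11 12 13 14 15
G :  0  1  0  1  0  1  0  1  0  1  2  0  1  0  1  0
P-positions are exactly the n with G(n) = 0.

0, 2, 4, 6, 8, 11, 13, 15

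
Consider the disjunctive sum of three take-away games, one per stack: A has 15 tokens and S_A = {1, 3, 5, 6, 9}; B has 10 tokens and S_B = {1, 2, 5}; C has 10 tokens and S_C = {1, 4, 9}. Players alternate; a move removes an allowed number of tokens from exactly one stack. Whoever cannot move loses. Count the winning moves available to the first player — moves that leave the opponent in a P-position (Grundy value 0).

Stack A, S = {1, 3, 5, 6, 9}:
G(0) = 0
G(1) = mex{0} = 1
G(2) = mex{1} = 0
G(3) = mex{0,0} = 1
G(4) = mex{1,1} = 0
G(5) = mex{0,0,0} = 1
G(6) = mex{1,1,1,0} = 2
G(7) = mex{2,0,0,1} = 3
G(8) = mex{3,1,1,0} = 2
G(9) = mex{2,2,0,1,0} = 3
G(10) = mex{3,3,1,0,1} = 2
G(11) = mex{2,2,2,1,0} = 3
G(12) = mex{3,3,3,2,1} = 0
G(13) = mex{0,2,2,3,0} = 1
G(14) = mex{1,3,3,2,1} = 0
G(15) = mex{0,0,2,3,2} = 1
G_A(15) = 1.
Stack B, S = {1, 2, 5}:
n :  0  1  2  3  4  5  6  7  8  9 10
G :  0  1  2  0  1  2  0  1  2  0  1
G_B(10) = 1.
Stack C, S = {1, 4, 9}:
G(0) = 0
G(1) = mex{0} = 1
G(2) = mex{1} = 0
G(3) = mex{0} = 1
G(4) = mex{1,0} = 2
G(5) = mex{2,1} = 0
G(6) = mex{0,0} = 1
G(7) = mex{1,1} = 0
G(8) = mex{0,2} = 1
G(9) = mex{1,0,0} = 2
G(10) = mex{2,1,1} = 0
G_C(10) = 0.
Combined Grundy value = 1 ⊕ 1 ⊕ 0 = 0.
A winning move leaves total XOR = 0, i.e. changes one component's Grundy value g to g ⊕ X where X is the current total.
Stack A: target g' = 1⊕0 = 1, but every legal move changes the Grundy value (mex property), so 0 moves.
Stack B: target g' = 1⊕0 = 1, but every legal move changes the Grundy value (mex property), so 0 moves.
Stack C: target g' = 0⊕0 = 0, but every legal move changes the Grundy value (mex property), so 0 moves.

0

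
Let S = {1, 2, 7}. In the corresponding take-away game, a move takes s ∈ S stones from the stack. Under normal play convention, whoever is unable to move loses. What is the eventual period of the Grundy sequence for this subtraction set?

G(0) = 0
G(1) = mex{0} = 1
G(2) = mex{1,0} = 2
G(3) = mex{2,1} = 0
G(4) = mex{0,2} = 1
G(5) = mex{1,0} = 2
G(6) = mex{2,1} = 0
G(7) = mex{0,2,0} = 1
G(8) = mex{1,0,1} = 2
G(9) = mex{2,1,2} = 0
G(10) = mex{0,2,0} = 1
G(11) = mex{1,0,1} = 2
G(12) = mex{2,1,2} = 0
G(13) = mex{0,2,0} = 1
G(14) = mex{1,0,1} = 2
G(n+3) = G(n) holds for n = 0,…,6 (a full window of length max(S) = 7), so the sequence is purely periodic with period 3.

3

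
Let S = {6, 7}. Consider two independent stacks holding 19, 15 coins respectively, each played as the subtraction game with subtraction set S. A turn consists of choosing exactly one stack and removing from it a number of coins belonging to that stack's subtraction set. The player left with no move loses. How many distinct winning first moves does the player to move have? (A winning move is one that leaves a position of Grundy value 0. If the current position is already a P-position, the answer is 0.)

3

All stacks use S = {6, 7}:
n :  0  1  2  3  4  5  6  7  8  9 10 11 12 13 14 15 16 17 18 19
G :  0  0  0  0  0  0  1  1  1  1  1  1  2  0  0  0  0  0  0  1
Stack A: G(19) = 1.
Stack B: G(15) = 0.
Combined Grundy value = 1 ⊕ 0 = 1.
A winning move leaves total XOR = 0, i.e. changes one component's Grundy value g to g ⊕ X where X is the current total.
Stack A: need g' = 1⊕1 = 0. Options: 19−6→G=0, 19−7→G=2. Hits: 1.
Stack B: need g' = 0⊕1 = 1. Options: 15−6→G=1, 15−7→G=1. Hits: 2.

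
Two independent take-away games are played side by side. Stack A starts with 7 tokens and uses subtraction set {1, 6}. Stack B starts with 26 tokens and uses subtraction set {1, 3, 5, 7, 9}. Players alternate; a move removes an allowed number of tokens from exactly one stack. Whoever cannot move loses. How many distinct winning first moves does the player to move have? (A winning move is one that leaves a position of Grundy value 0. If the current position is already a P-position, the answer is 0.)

0

Stack A, S = {1, 6}:
G(0) = 0
G(1) = mex{0} = 1
G(2) = mex{1} = 0
G(3) = mex{0} = 1
G(4) = mex{1} = 0
G(5) = mex{0} = 1
G(6) = mex{1,0} = 2
G(7) = mex{2,1} = 0
G_A(7) = 0.
Stack B, S = {1, 3, 5, 7, 9}:
G(0) = 0
G(1) = mex{0} = 1
G(2) = mex{1} = 0
G(3) = mex{0,0} = 1
G(4) = mex{1,1} = 0
G(5) = mex{0,0,0} = 1
G(6) = mex{1,1,1} = 0
G(7) = mex{0,0,0,0} = 1
G(8) = mex{1,1,1,1} = 0
G(9) = mex{0,0,0,0,0} = 1
G(10) = mex{1,1,1,1,1} = 0
G(11) = mex{0,0,0,0,0} = 1
G(12) = mex{1,1,1,1,1} = 0
G(13) = mex{0,0,0,0,0} = 1
G(14) = mex{1,1,1,1,1} = 0
G(15) = mex{0,0,0,0,0} = 1
G(16) = mex{1,1,1,1,1} = 0
G(17) = mex{0,0,0,0,0} = 1
G(18) = mex{1,1,1,1,1} = 0
G(19) = mex{0,0,0,0,0} = 1
G(20) = mex{1,1,1,1,1} = 0
G(21) = mex{0,0,0,0,0} = 1
G(22) = mex{1,1,1,1,1} = 0
G(23) = mex{0,0,0,0,0} = 1
G(24) = mex{1,1,1,1,1} = 0
G(25) = mex{0,0,0,0,0} = 1
G(26) = mex{1,1,1,1,1} = 0
G_B(26) = 0.
Combined Grundy value = 0 ⊕ 0 = 0.
A winning move leaves total XOR = 0, i.e. changes one component's Grundy value g to g ⊕ X where X is the current total.
Stack A: target g' = 0⊕0 = 0, but every legal move changes the Grundy value (mex property), so 0 moves.
Stack B: target g' = 0⊕0 = 0, but every legal move changes the Grundy value (mex property), so 0 moves.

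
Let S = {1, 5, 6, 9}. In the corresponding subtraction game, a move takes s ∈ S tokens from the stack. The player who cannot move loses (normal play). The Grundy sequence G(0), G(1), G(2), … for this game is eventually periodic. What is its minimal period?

12

n :  0  1  2  3  4  5  6  7  8  9 10 11 12 13 14 15 16 17 18 19 20 21 22 23 24 25
G :  0  1  0  1  0  1  2  3  2  3  2  3  0  1  0  1  0  1  2  3  2  3  2  3  0  1
G(n+12) = G(n) holds for n = 0,…,8 (a full window of length max(S) = 9), so the sequence is purely periodic with period 12.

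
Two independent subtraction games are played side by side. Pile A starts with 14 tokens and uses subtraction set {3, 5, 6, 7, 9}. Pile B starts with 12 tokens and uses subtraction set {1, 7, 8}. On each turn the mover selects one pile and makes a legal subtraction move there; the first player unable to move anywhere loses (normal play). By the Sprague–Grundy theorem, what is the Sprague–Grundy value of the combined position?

Pile A, S = {3, 5, 6, 7, 9}:
n :  0  1  2  3  4  5  6  7  8  9 10 11 12 13 14
G :  0  0  0  1  1  1  2  2  2  3  3  3  0  0  0
G_A(14) = 0.
Pile B, S = {1, 7, 8}:
G(0) = 0
G(1) = mex{0} = 1
G(2) = mex{1} = 0
G(3) = mex{0} = 1
G(4) = mex{1} = 0
G(5) = mex{0} = 1
G(6) = mex{1} = 0
G(7) = mex{0,0} = 1
G(8) = mex{1,1,0} = 2
G(9) = mex{2,0,1} = 3
G(10) = mex{3,1,0} = 2
G(11) = mex{2,0,1} = 3
G(12) = mex{3,1,0} = 2
G_B(12) = 2.
Combined Grundy value = 0 ⊕ 2 = 2.

2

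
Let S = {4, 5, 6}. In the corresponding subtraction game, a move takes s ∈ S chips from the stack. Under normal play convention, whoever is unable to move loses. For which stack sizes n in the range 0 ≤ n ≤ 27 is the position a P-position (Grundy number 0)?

0, 1, 2, 3, 10, 11, 12, 13, 20, 21, 22, 23

n :  0  1  2  3  4  5  6  7  8  9 10 11 12 13 14 15 16 17 18 19 20 21 22 23 24 25 26 27
G :  0  0  0  0  1  1  1  1  2  2  0  0  0  0  1  1  1  1  2  2  0  0  0  0  1  1  1  1
P-positions are exactly the n with G(n) = 0.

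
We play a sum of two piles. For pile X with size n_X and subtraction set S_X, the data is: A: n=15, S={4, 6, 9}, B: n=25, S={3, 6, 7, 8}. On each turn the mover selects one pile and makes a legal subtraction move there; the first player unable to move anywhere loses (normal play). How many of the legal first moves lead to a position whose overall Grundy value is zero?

Pile A, S = {4, 6, 9}:
n :  0  1  2  3  4  5  6  7  8  9 10 11 12 13 14 15
G :  0  0  0  0  1  1  1  1  2  2  2  2  3  0  0  0
G_A(15) = 0.
Pile B, S = {3, 6, 7, 8}:
n :  0  1  2  3  4  5  6  7  8  9 10 11 12 13 14 15 16 17 18 19 20 21 22 23 24 25
G :  0  0  0  1  1  1  2  2  2  3  3  0  0  0  1  1  1  2  2  2  3  3  0  0  0  1
G_B(25) = 1.
Combined Grundy value = 0 ⊕ 1 = 1.
A winning move leaves total XOR = 0, i.e. changes one component's Grundy value g to g ⊕ X where X is the current total.
Pile A: need g' = 0⊕1 = 1. Options: 15−4→G=2, 15−6→G=2, 15−9→G=1. Hits: 1.
Pile B: need g' = 1⊕1 = 0. Options: 25−3→G=0, 25−6→G=2, 25−7→G=2, 25−8→G=2. Hits: 1.

2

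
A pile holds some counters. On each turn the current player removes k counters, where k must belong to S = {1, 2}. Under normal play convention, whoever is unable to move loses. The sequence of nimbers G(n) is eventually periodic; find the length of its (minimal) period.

G(0) = 0
G(1) = mex{0} = 1
G(2) = mex{1,0} = 2
G(3) = mex{2,1} = 0
G(4) = mex{0,2} = 1
G(5) = mex{1,0} = 2
G(6) = mex{2,1} = 0
G(7) = mex{0,2} = 1
G(8) = mex{1,0} = 2
G(9) = mex{2,1} = 0
G(10) = mex{0,2} = 1
G(11) = mex{1,0} = 2
G(12) = mex{2,1} = 0
G(13) = mex{0,2} = 1
G(14) = mex{1,0} = 2
G(n+3) = G(n) holds for n = 0,…,1 (a full window of length max(S) = 2), so the sequence is purely periodic with period 3.

3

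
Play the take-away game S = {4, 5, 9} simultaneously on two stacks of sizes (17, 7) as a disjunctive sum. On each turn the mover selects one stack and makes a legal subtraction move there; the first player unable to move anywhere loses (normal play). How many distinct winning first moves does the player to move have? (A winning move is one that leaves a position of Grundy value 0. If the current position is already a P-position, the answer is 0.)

0

All stacks use S = {4, 5, 9}:
G(0) = 0
G(1) = mex{} = 0
G(2) = mex{} = 0
G(3) = mex{} = 0
G(4) = mex{0} = 1
G(5) = mex{0,0} = 1
G(6) = mex{0,0} = 1
G(7) = mex{0,0} = 1
G(8) = mex{1,0} = 2
G(9) = mex{1,1,0} = 2
G(10) = mex{1,1,0} = 2
G(11) = mex{1,1,0} = 2
G(12) = mex{2,1,0} = 3
G(13) = mex{2,2,1} = 0
G(14) = mex{2,2,1} = 0
G(15) = mex{2,2,1} = 0
G(16) = mex{3,2,1} = 0
G(17) = mex{0,3,2} = 1
Stack A: G(17) = 1.
Stack B: G(7) = 1.
Combined Grundy value = 1 ⊕ 1 = 0.
A winning move leaves total XOR = 0, i.e. changes one component's Grundy value g to g ⊕ X where X is the current total.
Stack A: target g' = 1⊕0 = 1, but every legal move changes the Grundy value (mex property), so 0 moves.
Stack B: target g' = 1⊕0 = 1, but every legal move changes the Grundy value (mex property), so 0 moves.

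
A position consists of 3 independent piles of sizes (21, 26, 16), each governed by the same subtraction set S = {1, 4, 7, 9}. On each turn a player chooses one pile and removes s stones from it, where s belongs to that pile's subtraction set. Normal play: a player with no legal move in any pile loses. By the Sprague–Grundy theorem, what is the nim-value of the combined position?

0

All piles use S = {1, 4, 7, 9}:
G(0) = 0
G(1) = mex{0} = 1
G(2) = mex{1} = 0
G(3) = mex{0} = 1
G(4) = mex{1,0} = 2
G(5) = mex{2,1} = 0
G(6) = mex{0,0} = 1
G(7) = mex{1,1,0} = 2
G(8) = mex{2,2,1} = 0
G(9) = mex{0,0,0,0} = 1
G(10) = mex{1,1,1,1} = 0
G(11) = mex{0,2,2,0} = 1
G(12) = mex{1,0,0,1} = 2
G(13) = mex{2,1,1,2} = 0
G(14) = mex{0,0,2,0} = 1
G(15) = mex{1,1,0,1} = 2
G(16) = mex{2,2,1,2} = 0
G(17) = mex{0,0,0,0} = 1
G(18) = mex{1,1,1,1} = 0
G(19) = mex{0,2,2,0} = 1
G(20) = mex{1,0,0,1} = 2
G(21) = mex{2,1,1,2} = 0
G(22) = mex{0,0,2,0} = 1
G(23) = mex{1,1,0,1} = 2
G(24) = mex{2,2,1,2} = 0
G(25) = mex{0,0,0,0} = 1
G(26) = mex{1,1,1,1} = 0
Pile A: G(21) = 0.
Pile B: G(26) = 0.
Pile C: G(16) = 0.
Combined Grundy value = 0 ⊕ 0 ⊕ 0 = 0.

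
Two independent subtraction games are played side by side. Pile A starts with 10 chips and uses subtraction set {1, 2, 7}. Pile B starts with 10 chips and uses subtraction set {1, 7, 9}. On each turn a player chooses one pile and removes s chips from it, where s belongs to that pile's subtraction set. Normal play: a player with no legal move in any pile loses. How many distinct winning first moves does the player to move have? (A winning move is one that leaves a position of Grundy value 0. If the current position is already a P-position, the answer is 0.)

5

Pile A, S = {1, 2, 7}:
n :  0  1  2  3  4  5  6  7  8  9 10
G :  0  1  2  0  1  2  0  1  2  0  1
G_A(10) = 1.
Pile B, S = {1, 7, 9}:
G(0) = 0
G(1) = mex{0} = 1
G(2) = mex{1} = 0
G(3) = mex{0} = 1
G(4) = mex{1} = 0
G(5) = mex{0} = 1
G(6) = mex{1} = 0
G(7) = mex{0,0} = 1
G(8) = mex{1,1} = 0
G(9) = mex{0,0,0} = 1
G(10) = mex{1,1,1} = 0
G_B(10) = 0.
Combined Grundy value = 1 ⊕ 0 = 1.
A winning move leaves total XOR = 0, i.e. changes one component's Grundy value g to g ⊕ X where X is the current total.
Pile A: need g' = 1⊕1 = 0. Options: 10−1→G=0, 10−2→G=2, 10−7→G=0. Hits: 2.
Pile B: need g' = 0⊕1 = 1. Options: 10−1→G=1, 10−7→G=1, 10−9→G=1. Hits: 3.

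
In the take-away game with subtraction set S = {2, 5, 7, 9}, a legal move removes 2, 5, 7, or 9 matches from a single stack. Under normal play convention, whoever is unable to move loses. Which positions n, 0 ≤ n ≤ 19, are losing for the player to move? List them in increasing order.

G(0) = 0
G(1) = mex{} = 0
G(2) = mex{0} = 1
G(3) = mex{0} = 1
G(4) = mex{1} = 0
G(5) = mex{1,0} = 2
G(6) = mex{0,0} = 1
G(7) = mex{2,1,0} = 3
G(8) = mex{1,1,0} = 2
G(9) = mex{3,0,1,0} = 2
G(10) = mex{2,2,1,0} = 3
G(11) = mex{2,1,0,1} = 3
G(12) = mex{3,3,2,1} = 0
G(13) = mex{3,2,1,0} = 4
G(14) = mex{0,2,3,2} = 1
G(15) = mex{4,3,2,1} = 0
G(16) = mex{1,3,2,3} = 0
G(17) = mex{0,0,3,2} = 1
G(18) = mex{0,4,3,2} = 1
G(19) = mex{1,1,0,3} = 2
P-positions are exactly the n with G(n) = 0.

0, 1, 4, 12, 15, 16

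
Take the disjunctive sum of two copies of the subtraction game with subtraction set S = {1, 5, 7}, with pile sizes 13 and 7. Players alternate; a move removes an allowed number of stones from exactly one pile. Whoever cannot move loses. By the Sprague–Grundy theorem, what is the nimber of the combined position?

All piles use S = {1, 5, 7}:
G(0) = 0
G(1) = mex{0} = 1
G(2) = mex{1} = 0
G(3) = mex{0} = 1
G(4) = mex{1} = 0
G(5) = mex{0,0} = 1
G(6) = mex{1,1} = 0
G(7) = mex{0,0,0} = 1
G(8) = mex{1,1,1} = 0
G(9) = mex{0,0,0} = 1
G(10) = mex{1,1,1} = 0
G(11) = mex{0,0,0} = 1
G(12) = mex{1,1,1} = 0
G(13) = mex{0,0,0} = 1
Pile A: G(13) = 1.
Pile B: G(7) = 1.
Combined Grundy value = 1 ⊕ 1 = 0.

0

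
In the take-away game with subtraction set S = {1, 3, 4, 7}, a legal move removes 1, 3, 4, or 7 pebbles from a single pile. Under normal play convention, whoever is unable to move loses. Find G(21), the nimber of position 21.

3

n :  0  1  2  3  4  5  6  7  8  9 10 11 12 13 14 15 16 17 18 19 20 21
G :  0  1  0  1  2  3  2  3  0  1  0  1  2  3  2  3  0  1  0  1  2  3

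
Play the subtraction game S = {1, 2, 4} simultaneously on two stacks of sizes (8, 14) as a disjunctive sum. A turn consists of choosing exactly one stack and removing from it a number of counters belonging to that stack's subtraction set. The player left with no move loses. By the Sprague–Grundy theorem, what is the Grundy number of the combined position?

0

All stacks use S = {1, 2, 4}:
n :  0  1  2  3  4  5  6  7  8  9 10 11 12 13 14
G :  0  1  2  0  1  2  0  1  2  0  1  2  0  1  2
Stack A: G(8) = 2.
Stack B: G(14) = 2.
Combined Grundy value = 2 ⊕ 2 = 0.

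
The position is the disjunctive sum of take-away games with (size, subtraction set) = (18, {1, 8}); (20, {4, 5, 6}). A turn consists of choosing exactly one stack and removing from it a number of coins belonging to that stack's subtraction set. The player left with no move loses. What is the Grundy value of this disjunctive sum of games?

0

Stack A, S = {1, 8}:
G(0) = 0
G(1) = mex{0} = 1
G(2) = mex{1} = 0
G(3) = mex{0} = 1
G(4) = mex{1} = 0
G(5) = mex{0} = 1
G(6) = mex{1} = 0
G(7) = mex{0} = 1
G(8) = mex{1,0} = 2
G(9) = mex{2,1} = 0
G(10) = mex{0,0} = 1
G(11) = mex{1,1} = 0
G(12) = mex{0,0} = 1
G(13) = mex{1,1} = 0
G(14) = mex{0,0} = 1
G(15) = mex{1,1} = 0
G(16) = mex{0,2} = 1
G(17) = mex{1,0} = 2
G(18) = mex{2,1} = 0
G_A(18) = 0.
Stack B, S = {4, 5, 6}:
n :  0  1  2  3  4  5  6  7  8  9 10 11 12 13 14 15 16 17 18 19 20
G :  0  0  0  0  1  1  1  1  2  2  0  0  0  0  1  1  1  1  2  2  0
G_B(20) = 0.
Combined Grundy value = 0 ⊕ 0 = 0.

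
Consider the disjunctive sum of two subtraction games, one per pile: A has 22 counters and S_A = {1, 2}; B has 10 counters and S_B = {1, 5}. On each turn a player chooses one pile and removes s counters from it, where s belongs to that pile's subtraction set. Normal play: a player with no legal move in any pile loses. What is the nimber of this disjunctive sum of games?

Pile A, S = {1, 2}:
n :  0  1  2  3  4  5  6  7  8  9 10 11 12 13 14 15 16 17 18 19 20 21 22
G :  0  1  2  0  1  2  0  1  2  0  1  2  0  1  2  0  1  2  0  1  2  0  1
G_A(22) = 1.
Pile B, S = {1, 5}:
G(0) = 0
G(1) = mex{0} = 1
G(2) = mex{1} = 0
G(3) = mex{0} = 1
G(4) = mex{1} = 0
G(5) = mex{0,0} = 1
G(6) = mex{1,1} = 0
G(7) = mex{0,0} = 1
G(8) = mex{1,1} = 0
G(9) = mex{0,0} = 1
G(10) = mex{1,1} = 0
G_B(10) = 0.
Combined Grundy value = 1 ⊕ 0 = 1.

1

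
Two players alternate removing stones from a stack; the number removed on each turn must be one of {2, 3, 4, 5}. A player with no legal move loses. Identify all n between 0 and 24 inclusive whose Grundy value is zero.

0, 1, 7, 8, 14, 15, 21, 22

G(0) = 0
G(1) = mex{} = 0
G(2) = mex{0} = 1
G(3) = mex{0,0} = 1
G(4) = mex{1,0,0} = 2
G(5) = mex{1,1,0,0} = 2
G(6) = mex{2,1,1,0} = 3
G(7) = mex{2,2,1,1} = 0
G(8) = mex{3,2,2,1} = 0
G(9) = mex{0,3,2,2} = 1
G(10) = mex{0,0,3,2} = 1
G(11) = mex{1,0,0,3} = 2
G(12) = mex{1,1,0,0} = 2
G(13) = mex{2,1,1,0} = 3
G(14) = mex{2,2,1,1} = 0
G(15) = mex{3,2,2,1} = 0
G(16) = mex{0,3,2,2} = 1
G(17) = mex{0,0,3,2} = 1
G(18) = mex{1,0,0,3} = 2
G(19) = mex{1,1,0,0} = 2
G(20) = mex{2,1,1,0} = 3
G(21) = mex{2,2,1,1} = 0
G(22) = mex{3,2,2,1} = 0
G(23) = mex{0,3,2,2} = 1
G(24) = mex{0,0,3,2} = 1
P-positions are exactly the n with G(n) = 0.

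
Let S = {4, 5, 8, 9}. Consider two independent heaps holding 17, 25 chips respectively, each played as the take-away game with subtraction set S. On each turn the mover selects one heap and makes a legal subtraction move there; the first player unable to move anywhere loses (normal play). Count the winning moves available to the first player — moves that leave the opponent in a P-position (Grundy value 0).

All heaps use S = {4, 5, 8, 9}:
G(0) = 0
G(1) = mex{} = 0
G(2) = mex{} = 0
G(3) = mex{} = 0
G(4) = mex{0} = 1
G(5) = mex{0,0} = 1
G(6) = mex{0,0} = 1
G(7) = mex{0,0} = 1
G(8) = mex{1,0,0} = 2
G(9) = mex{1,1,0,0} = 2
G(10) = mex{1,1,0,0} = 2
G(11) = mex{1,1,0,0} = 2
G(12) = mex{2,1,1,0} = 3
G(13) = mex{2,2,1,1} = 0
G(14) = mex{2,2,1,1} = 0
G(15) = mex{2,2,1,1} = 0
G(16) = mex{3,2,2,1} = 0
G(17) = mex{0,3,2,2} = 1
G(18) = mex{0,0,2,2} = 1
G(19) = mex{0,0,2,2} = 1
G(20) = mex{0,0,3,2} = 1
G(21) = mex{1,0,0,3} = 2
G(22) = mex{1,1,0,0} = 2
G(23) = mex{1,1,0,0} = 2
G(24) = mex{1,1,0,0} = 2
G(25) = mex{2,1,1,0} = 3
Heap A: G(17) = 1.
Heap B: G(25) = 3.
Combined Grundy value = 1 ⊕ 3 = 2.
A winning move leaves total XOR = 0, i.e. changes one component's Grundy value g to g ⊕ X where X is the current total.
Heap A: need g' = 1⊕2 = 3. Options: 17−4→G=0, 17−5→G=3, 17−8→G=2, 17−9→G=2. Hits: 1.
Heap B: need g' = 3⊕2 = 1. Options: 25−4→G=2, 25−5→G=1, 25−8→G=1, 25−9→G=0. Hits: 2.

3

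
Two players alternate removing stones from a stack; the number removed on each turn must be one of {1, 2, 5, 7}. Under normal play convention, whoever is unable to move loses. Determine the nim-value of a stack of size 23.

n :  0  1  2  3  4  5  6  7  8  9 10 11 12 13 14 15 16 17 18 19 20 21 22 23
G :  0  1  2  0  1  2  0  1  2  0  1  2  0  1  2  0  1  2  0  1  2  0  1  2

2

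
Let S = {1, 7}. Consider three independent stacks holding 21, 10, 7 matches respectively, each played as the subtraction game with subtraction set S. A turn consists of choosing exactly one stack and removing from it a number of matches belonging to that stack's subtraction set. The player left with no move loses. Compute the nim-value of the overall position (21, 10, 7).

0

All stacks use S = {1, 7}:
n :  0  1  2  3  4  5  6  7  8  9 10 11 12 13 14 15 16 17 18 19 20 21
G :  0  1  0  1  0  1  0  1  0  1  0  1  0  1  0  1  0  1  0  1  0  1
Stack A: G(21) = 1.
Stack B: G(10) = 0.
Stack C: G(7) = 1.
Combined Grundy value = 1 ⊕ 0 ⊕ 1 = 0.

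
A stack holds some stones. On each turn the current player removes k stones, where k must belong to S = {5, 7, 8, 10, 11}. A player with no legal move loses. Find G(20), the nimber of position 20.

n :  0  1  2  3  4  5  6  7  8  9 10 11 12 13 14 15 16 17 18 19 20
G :  0  0  0  0  0  1  1  1  1  1  2  2  2  2  2  3  0  0  0  0  0

0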